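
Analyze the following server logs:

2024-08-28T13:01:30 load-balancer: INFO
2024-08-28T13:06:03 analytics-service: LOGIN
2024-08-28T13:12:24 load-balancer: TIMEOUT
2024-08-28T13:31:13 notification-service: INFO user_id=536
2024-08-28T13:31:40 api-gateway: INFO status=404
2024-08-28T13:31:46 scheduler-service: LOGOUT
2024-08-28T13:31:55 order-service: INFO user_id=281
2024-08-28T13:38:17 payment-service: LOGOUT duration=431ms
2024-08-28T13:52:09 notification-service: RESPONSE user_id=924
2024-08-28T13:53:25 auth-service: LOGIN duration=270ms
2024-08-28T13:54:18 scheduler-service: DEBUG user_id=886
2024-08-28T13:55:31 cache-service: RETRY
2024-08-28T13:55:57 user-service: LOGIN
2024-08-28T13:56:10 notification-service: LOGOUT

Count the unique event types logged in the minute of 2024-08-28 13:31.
2

To count unique event types:

1. Filter events in the minute starting at 2024-08-28 13:31
2. Extract event types from matching entries
3. Count unique types: 2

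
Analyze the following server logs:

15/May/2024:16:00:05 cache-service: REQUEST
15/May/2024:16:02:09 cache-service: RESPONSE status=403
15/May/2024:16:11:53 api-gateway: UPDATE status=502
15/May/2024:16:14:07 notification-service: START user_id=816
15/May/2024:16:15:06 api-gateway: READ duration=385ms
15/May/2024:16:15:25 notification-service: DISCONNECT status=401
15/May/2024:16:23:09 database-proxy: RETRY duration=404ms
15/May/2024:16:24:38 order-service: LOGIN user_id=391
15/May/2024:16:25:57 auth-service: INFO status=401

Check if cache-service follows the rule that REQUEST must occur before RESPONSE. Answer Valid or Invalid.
Valid

To validate ordering:

1. Required order: REQUEST → RESPONSE
2. Rule: REQUEST must occur before RESPONSE
3. Check actual order of events for cache-service
4. Result: Valid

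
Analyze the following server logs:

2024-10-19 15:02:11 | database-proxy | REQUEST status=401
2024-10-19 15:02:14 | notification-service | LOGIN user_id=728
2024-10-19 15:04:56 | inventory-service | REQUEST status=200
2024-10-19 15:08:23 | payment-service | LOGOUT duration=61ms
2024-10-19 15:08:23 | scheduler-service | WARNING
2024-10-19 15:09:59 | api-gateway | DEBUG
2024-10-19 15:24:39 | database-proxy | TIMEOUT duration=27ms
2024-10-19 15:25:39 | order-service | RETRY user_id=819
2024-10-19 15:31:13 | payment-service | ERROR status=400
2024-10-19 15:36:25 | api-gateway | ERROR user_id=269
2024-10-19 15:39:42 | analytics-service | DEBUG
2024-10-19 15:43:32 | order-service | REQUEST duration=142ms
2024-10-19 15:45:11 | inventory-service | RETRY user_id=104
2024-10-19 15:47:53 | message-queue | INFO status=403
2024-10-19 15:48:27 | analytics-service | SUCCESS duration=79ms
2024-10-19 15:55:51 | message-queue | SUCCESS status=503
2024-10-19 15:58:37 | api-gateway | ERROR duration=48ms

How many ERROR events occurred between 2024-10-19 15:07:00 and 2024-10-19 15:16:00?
0

To count events in the time window:

1. Window boundaries: 2024-10-19 15:07:00 to 2024-10-19 15:16:00
2. Filter for ERROR events within this window
3. Count matching events: 0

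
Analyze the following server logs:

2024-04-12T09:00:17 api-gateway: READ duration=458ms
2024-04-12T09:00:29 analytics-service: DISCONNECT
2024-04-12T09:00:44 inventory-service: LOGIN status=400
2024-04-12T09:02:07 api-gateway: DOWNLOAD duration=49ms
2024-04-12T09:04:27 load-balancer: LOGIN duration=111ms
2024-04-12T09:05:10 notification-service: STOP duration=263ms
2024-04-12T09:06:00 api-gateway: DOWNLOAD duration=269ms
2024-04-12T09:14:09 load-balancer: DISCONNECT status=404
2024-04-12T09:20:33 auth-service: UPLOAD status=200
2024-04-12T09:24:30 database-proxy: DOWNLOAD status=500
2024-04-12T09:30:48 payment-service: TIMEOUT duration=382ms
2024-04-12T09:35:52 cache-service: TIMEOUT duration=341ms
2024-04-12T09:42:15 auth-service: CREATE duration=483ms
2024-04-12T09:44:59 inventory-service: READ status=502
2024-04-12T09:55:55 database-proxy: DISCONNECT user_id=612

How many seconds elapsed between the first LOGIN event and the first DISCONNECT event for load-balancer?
582

To find the time between events:

1. Locate the first LOGIN event for load-balancer: 2024-04-12T09:04:27
2. Locate the first DISCONNECT event for load-balancer: 2024-04-12T09:14:09
3. Calculate the difference: 2024-04-12T09:14:09 - 2024-04-12T09:04:27 = 582 seconds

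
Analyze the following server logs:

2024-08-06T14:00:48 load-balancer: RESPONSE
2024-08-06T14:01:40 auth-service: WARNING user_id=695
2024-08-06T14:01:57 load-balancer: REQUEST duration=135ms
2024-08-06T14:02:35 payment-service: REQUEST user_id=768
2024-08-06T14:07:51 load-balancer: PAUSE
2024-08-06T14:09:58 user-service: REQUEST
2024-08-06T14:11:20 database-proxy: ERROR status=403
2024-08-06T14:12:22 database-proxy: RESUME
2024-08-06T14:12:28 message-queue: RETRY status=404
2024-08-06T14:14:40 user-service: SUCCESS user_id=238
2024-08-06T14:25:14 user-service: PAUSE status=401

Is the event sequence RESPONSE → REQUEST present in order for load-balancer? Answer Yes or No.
Yes

To verify sequence order:

1. Find all events in sequence RESPONSE → REQUEST for load-balancer
2. Extract their timestamps
3. Check if timestamps are in ascending order
4. Result: Yes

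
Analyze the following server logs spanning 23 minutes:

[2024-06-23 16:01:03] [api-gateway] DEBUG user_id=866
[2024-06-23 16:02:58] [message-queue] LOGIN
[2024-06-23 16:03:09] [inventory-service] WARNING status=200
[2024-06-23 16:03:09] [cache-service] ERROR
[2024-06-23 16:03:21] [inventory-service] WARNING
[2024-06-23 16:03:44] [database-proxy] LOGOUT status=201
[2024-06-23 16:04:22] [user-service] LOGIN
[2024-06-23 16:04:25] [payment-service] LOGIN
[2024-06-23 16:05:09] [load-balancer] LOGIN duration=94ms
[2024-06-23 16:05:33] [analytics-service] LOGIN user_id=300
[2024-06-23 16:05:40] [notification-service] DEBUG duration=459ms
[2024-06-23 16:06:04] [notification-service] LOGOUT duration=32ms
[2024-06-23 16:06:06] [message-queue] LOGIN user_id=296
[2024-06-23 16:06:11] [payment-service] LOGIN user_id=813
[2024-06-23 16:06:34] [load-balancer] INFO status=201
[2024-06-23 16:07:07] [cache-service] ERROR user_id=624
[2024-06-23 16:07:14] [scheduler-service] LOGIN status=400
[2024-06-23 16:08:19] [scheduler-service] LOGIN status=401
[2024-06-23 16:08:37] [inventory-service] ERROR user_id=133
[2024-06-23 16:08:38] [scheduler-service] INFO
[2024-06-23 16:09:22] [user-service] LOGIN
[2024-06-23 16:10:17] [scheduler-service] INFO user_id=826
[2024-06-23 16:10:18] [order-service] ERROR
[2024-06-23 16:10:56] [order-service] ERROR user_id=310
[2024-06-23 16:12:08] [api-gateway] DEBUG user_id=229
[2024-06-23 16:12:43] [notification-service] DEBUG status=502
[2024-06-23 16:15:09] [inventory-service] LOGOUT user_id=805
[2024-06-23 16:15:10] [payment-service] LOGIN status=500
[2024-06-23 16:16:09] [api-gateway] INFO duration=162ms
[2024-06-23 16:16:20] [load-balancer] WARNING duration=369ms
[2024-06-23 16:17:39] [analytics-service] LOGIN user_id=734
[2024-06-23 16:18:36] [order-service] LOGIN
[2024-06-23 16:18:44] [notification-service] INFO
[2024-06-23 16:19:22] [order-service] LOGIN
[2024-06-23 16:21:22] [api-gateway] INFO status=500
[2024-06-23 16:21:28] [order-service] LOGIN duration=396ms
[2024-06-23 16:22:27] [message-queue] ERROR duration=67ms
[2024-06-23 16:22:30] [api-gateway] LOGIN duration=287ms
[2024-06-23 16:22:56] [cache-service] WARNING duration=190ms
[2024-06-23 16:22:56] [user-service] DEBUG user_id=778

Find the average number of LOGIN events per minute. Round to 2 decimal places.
0.7

To calculate the rate:

1. Count total LOGIN events: 16
2. Total time period: 23 minutes
3. Rate = 16 / 23 = 0.7 events per minute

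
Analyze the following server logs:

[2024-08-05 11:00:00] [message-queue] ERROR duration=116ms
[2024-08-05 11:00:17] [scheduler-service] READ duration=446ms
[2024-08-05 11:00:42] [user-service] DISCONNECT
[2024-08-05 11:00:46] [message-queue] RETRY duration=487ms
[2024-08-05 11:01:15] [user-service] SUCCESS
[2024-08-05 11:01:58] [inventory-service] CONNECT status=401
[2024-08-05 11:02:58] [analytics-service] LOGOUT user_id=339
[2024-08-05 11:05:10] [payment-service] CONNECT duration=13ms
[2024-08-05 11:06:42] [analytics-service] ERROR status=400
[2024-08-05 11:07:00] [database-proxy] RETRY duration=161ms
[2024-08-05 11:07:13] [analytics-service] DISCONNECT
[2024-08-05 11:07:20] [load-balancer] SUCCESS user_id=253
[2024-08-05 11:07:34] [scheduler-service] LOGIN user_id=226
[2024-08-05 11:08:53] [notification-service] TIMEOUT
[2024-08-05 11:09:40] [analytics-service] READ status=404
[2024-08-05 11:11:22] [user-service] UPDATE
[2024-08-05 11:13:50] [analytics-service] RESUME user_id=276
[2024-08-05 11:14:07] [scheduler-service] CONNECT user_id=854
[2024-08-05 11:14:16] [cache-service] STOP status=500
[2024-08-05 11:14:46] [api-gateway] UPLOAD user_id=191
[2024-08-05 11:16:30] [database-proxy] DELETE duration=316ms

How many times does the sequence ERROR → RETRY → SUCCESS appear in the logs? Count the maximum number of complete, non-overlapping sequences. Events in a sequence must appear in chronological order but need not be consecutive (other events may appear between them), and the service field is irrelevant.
2

To count sequences:

1. Look for pattern: ERROR → RETRY → SUCCESS
2. Greedily scan the log in chronological order, matching each sequence element in turn (ignoring service)
3. Each time the full pattern completes, increment the count and restart matching from the next event
4. Complete non-overlapping sequences found: 2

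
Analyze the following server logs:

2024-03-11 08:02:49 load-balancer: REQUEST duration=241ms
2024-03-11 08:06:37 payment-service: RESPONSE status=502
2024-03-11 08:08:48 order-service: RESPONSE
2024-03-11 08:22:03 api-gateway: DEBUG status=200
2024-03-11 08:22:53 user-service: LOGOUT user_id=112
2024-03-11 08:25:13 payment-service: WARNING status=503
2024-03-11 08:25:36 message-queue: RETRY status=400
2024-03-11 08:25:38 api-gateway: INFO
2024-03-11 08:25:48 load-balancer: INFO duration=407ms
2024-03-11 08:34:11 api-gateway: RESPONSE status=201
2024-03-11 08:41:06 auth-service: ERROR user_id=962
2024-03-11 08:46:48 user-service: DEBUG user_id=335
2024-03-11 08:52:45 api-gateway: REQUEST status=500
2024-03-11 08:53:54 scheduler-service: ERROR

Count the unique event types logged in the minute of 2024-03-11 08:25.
3

To count unique event types:

1. Filter events in the minute starting at 2024-03-11 08:25
2. Extract event types from matching entries
3. Count unique types: 3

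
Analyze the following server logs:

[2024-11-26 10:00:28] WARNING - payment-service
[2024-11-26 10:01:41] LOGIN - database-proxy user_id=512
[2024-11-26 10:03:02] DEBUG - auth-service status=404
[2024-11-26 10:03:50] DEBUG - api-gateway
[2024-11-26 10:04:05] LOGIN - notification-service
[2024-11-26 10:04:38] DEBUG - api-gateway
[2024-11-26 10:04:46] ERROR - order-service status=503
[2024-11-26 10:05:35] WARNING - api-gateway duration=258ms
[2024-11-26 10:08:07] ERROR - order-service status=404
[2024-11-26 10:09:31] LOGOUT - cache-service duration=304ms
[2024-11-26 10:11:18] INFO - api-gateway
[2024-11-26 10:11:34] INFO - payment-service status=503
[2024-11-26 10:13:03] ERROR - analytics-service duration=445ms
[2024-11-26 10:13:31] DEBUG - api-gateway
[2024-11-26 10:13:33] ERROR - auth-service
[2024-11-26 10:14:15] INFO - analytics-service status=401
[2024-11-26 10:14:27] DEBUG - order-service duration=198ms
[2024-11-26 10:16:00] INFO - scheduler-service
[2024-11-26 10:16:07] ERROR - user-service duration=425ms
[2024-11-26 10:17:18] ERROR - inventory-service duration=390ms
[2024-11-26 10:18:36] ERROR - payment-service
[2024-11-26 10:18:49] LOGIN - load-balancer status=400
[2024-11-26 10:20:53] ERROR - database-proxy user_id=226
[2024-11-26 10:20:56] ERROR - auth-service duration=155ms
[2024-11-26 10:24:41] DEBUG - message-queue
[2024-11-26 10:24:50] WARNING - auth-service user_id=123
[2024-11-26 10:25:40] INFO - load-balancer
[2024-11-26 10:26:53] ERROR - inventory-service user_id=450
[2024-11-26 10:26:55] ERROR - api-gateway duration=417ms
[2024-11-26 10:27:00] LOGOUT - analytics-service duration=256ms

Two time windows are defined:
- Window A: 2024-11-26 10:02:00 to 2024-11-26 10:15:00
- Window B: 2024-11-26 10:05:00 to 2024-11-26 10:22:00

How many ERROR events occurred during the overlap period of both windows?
3

To find overlap events:

1. Window A: 2024-11-26 10:02:00 to 2024-11-26 10:15:00
2. Window B: 2024-11-26 10:05:00 to 2024-11-26 10:22:00
3. Overlap period: 2024-11-26 10:05:00 to 2024-11-26 10:15:00
4. Count ERROR events in overlap: 3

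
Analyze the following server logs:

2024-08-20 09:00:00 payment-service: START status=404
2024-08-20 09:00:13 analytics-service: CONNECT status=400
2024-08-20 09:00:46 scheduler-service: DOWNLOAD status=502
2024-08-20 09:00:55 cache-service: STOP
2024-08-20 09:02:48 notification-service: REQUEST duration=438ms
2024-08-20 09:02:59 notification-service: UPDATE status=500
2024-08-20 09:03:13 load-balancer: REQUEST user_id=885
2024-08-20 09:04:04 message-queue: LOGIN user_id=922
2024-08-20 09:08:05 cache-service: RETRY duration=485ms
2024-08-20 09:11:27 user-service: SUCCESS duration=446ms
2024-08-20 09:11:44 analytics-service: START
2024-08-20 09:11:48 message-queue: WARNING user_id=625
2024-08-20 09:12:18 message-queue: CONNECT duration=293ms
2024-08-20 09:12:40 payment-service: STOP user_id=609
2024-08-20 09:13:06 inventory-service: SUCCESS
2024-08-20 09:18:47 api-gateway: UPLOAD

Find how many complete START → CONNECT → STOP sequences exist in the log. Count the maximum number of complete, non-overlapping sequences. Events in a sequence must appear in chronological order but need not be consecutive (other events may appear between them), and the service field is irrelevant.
2

To count sequences:

1. Look for pattern: START → CONNECT → STOP
2. Greedily scan the log in chronological order, matching each sequence element in turn (ignoring service)
3. Each time the full pattern completes, increment the count and restart matching from the next event
4. Complete non-overlapping sequences found: 2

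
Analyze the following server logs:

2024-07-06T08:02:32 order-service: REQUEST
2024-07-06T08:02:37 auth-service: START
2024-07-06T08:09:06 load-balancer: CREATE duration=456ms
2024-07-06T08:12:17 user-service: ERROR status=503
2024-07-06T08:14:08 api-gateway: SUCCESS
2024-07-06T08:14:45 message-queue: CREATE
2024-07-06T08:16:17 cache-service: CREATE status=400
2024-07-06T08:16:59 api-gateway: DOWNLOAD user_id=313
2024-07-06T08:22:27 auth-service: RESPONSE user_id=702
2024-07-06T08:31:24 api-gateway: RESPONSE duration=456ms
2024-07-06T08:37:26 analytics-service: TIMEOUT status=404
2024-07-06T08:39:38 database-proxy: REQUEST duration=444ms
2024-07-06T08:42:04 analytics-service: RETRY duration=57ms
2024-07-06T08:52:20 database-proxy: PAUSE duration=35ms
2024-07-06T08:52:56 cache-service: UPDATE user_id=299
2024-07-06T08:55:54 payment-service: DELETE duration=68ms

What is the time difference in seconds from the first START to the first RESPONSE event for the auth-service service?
1190

To find the time between events:

1. Locate the first START event for auth-service: 2024-07-06T08:02:37
2. Locate the first RESPONSE event for auth-service: 2024-07-06T08:22:27
3. Calculate the difference: 2024-07-06T08:22:27 - 2024-07-06T08:02:37 = 1190 seconds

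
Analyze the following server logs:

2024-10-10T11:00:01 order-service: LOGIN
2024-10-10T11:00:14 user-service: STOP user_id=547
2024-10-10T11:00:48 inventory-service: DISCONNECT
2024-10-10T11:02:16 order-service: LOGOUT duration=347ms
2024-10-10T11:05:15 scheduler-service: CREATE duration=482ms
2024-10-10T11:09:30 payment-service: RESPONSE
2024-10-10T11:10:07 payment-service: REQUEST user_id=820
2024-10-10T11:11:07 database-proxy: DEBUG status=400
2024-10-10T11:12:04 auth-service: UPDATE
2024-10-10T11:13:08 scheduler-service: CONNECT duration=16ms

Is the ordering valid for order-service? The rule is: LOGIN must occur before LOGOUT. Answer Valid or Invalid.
Valid

To validate ordering:

1. Required order: LOGIN → LOGOUT
2. Rule: LOGIN must occur before LOGOUT
3. Check actual order of events for order-service
4. Result: Valid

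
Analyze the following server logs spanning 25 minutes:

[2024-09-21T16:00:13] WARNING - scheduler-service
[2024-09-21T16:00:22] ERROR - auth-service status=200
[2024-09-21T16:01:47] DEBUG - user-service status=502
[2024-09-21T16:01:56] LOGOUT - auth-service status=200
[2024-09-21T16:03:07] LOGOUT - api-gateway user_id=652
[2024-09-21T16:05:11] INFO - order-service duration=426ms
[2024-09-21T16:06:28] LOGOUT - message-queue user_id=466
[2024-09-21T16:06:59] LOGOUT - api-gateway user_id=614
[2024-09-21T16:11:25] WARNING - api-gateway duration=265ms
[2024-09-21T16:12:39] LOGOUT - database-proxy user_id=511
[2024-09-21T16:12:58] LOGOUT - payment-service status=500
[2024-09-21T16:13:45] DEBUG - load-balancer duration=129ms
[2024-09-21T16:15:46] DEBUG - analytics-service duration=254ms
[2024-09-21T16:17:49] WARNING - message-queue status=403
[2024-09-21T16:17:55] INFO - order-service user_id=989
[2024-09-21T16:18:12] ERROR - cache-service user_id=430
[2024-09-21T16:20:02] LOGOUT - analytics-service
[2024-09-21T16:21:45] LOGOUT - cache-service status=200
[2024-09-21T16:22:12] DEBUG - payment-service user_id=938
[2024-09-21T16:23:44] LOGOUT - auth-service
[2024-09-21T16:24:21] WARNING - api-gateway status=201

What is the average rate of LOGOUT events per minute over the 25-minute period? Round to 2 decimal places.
0.36

To calculate the rate:

1. Count total LOGOUT events: 9
2. Total time period: 25 minutes
3. Rate = 9 / 25 = 0.36 events per minute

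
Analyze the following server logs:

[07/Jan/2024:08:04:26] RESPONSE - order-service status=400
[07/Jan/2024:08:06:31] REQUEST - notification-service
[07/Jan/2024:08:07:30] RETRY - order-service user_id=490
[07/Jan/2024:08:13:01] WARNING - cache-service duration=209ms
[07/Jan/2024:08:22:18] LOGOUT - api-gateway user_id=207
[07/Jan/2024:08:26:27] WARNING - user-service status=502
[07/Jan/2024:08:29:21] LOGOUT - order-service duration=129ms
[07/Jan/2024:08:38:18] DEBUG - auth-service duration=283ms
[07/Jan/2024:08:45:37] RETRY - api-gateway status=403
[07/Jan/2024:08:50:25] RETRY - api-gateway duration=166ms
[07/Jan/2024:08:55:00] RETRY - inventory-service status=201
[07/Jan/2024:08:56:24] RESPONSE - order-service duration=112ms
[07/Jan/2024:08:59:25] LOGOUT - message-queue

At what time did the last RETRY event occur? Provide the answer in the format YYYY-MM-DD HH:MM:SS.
2024-01-07 08:55:00

To find the last event:

1. Filter for all RETRY events
2. Sort by timestamp
3. Select the last one
4. Timestamp: 2024-01-07 08:55:00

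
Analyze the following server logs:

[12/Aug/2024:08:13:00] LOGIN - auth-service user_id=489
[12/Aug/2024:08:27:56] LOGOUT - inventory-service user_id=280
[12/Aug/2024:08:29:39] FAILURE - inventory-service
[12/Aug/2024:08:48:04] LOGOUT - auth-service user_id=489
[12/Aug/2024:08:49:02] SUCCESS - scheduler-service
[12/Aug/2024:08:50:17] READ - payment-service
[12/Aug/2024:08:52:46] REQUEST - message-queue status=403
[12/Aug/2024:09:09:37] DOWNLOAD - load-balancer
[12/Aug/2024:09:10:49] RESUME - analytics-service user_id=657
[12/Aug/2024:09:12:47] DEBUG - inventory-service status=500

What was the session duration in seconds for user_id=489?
2104

To calculate session duration:

1. Find LOGIN event for user_id=489: 12/Aug/2024:08:13:00
2. Find LOGOUT event for user_id=489: 12/Aug/2024:08:48:04
3. Session duration: 12/Aug/2024:08:48:04 - 12/Aug/2024:08:13:00 = 2104 seconds (35 minutes)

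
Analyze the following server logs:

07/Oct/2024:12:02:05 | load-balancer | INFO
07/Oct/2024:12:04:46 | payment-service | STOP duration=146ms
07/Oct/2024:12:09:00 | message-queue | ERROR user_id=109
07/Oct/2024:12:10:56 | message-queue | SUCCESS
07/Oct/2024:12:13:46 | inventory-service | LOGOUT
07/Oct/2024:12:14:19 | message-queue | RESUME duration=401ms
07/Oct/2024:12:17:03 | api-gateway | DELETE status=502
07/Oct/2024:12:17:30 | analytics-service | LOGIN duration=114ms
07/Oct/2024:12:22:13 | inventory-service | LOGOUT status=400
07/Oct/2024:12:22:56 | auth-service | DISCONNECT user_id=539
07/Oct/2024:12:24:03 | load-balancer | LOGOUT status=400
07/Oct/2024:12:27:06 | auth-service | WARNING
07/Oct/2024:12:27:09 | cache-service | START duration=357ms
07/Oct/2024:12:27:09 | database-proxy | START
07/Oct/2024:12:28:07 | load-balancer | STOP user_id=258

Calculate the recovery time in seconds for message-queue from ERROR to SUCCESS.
116

To calculate recovery time:

1. Find ERROR event for message-queue: 07/Oct/2024:12:09:00
2. Find next SUCCESS event for message-queue: 07/Oct/2024:12:10:56
3. Recovery time: 07/Oct/2024:12:10:56 - 07/Oct/2024:12:09:00 = 116 seconds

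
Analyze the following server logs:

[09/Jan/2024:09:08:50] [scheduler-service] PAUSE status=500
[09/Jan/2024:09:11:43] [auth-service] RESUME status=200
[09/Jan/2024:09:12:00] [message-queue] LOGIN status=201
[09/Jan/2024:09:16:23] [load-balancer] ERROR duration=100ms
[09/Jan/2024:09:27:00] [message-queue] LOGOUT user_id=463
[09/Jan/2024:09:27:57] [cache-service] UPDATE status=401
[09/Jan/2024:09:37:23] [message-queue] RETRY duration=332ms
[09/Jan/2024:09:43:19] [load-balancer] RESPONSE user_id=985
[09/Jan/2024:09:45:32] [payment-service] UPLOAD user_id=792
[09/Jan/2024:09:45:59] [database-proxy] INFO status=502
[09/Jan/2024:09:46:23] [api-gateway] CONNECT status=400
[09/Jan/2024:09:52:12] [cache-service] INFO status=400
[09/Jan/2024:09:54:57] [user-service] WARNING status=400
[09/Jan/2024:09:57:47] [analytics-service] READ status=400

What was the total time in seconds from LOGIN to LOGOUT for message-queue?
900

To calculate state duration:

1. Find LOGIN event for message-queue: 09/Jan/2024:09:12:00
2. Find LOGOUT event for message-queue: 09/Jan/2024:09:27:00
3. Calculate duration: 09/Jan/2024:09:27:00 - 09/Jan/2024:09:12:00 = 900 seconds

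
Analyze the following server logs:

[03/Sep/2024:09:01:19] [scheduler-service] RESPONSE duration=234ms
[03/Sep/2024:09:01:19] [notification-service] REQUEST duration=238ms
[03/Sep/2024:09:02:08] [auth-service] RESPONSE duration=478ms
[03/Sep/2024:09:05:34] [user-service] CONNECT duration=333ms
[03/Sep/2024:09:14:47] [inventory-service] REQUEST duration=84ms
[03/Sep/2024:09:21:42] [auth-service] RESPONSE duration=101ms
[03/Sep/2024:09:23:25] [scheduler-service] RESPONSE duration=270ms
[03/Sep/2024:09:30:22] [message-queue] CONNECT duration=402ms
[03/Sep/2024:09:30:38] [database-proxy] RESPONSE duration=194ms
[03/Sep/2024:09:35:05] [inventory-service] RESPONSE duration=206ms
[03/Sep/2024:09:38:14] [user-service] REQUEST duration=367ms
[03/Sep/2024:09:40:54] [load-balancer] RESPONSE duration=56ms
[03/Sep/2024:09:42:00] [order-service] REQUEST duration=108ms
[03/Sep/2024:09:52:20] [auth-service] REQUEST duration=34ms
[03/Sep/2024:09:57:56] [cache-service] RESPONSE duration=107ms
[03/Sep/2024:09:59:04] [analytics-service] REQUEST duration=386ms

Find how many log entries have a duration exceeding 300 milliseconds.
5

To count timeouts:

1. Threshold: 300ms
2. Extract duration from each log entry
3. Count entries where duration > 300
4. Timeout count: 5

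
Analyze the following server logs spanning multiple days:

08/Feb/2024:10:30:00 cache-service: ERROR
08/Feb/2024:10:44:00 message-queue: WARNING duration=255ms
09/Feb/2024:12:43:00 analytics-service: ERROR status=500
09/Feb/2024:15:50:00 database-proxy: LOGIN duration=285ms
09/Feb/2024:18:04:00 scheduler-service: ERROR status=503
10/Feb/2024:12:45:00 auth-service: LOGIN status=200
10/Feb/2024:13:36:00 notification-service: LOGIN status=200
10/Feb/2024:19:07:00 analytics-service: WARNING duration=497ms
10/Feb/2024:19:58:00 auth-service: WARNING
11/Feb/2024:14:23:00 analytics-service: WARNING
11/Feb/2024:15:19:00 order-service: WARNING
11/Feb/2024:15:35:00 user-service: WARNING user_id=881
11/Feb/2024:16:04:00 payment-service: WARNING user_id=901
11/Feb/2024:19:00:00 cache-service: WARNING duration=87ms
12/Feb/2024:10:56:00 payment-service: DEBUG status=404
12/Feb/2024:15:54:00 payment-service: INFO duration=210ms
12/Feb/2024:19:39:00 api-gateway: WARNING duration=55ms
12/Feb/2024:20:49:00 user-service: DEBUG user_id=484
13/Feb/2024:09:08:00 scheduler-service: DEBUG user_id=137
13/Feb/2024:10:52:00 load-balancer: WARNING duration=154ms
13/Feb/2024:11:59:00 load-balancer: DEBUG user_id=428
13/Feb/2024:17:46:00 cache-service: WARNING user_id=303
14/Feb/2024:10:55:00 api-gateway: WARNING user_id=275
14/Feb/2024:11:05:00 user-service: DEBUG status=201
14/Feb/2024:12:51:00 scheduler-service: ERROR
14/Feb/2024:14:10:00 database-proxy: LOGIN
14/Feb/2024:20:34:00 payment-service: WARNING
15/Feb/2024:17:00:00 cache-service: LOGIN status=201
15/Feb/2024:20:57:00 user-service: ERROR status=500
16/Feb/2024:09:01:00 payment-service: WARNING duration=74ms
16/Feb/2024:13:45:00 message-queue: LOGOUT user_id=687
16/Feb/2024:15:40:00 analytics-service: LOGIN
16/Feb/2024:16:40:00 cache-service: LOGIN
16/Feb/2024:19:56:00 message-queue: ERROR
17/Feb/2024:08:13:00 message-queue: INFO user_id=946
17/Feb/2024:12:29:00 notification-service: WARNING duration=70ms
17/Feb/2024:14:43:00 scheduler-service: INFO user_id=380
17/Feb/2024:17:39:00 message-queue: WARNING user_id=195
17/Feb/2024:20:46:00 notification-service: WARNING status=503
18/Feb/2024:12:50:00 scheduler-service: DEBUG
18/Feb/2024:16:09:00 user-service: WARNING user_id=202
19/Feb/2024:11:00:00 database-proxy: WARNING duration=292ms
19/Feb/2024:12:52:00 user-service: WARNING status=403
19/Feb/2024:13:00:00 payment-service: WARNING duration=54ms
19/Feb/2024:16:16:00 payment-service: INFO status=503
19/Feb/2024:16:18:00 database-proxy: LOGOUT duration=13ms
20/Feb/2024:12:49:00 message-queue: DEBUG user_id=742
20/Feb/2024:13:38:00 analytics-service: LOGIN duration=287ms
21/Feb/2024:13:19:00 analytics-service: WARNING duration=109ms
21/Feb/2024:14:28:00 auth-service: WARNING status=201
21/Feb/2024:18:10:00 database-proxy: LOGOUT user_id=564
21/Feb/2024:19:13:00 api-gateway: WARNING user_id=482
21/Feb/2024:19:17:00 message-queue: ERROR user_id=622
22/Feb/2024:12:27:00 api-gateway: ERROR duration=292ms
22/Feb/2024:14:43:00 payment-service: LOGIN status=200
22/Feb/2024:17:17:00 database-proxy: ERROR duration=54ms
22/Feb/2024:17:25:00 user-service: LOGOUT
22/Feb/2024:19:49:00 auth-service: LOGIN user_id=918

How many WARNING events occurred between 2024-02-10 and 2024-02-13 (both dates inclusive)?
10

To filter by date range:

1. Date range: 2024-02-10 through 2024-02-13, both dates inclusive
2. Filter for WARNING events whose date falls in this range
3. Count matching events: 10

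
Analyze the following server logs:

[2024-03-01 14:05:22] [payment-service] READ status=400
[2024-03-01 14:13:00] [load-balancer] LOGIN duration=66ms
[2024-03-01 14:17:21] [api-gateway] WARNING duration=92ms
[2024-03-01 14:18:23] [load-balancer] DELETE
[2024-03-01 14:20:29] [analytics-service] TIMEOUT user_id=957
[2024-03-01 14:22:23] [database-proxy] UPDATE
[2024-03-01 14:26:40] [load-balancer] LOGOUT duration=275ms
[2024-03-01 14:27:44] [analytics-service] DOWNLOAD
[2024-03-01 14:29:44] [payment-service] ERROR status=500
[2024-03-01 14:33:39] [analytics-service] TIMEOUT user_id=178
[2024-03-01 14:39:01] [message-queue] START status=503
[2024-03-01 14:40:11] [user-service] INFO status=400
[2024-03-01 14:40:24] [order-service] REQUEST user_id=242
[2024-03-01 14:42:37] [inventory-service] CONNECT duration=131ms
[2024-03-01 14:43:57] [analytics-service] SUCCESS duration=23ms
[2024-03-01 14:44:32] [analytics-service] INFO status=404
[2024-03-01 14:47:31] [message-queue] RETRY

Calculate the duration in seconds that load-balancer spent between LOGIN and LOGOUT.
820

To calculate state duration:

1. Find LOGIN event for load-balancer: 2024-03-01 14:13:00
2. Find LOGOUT event for load-balancer: 2024-03-01 14:26:40
3. Calculate duration: 2024-03-01 14:26:40 - 2024-03-01 14:13:00 = 820 seconds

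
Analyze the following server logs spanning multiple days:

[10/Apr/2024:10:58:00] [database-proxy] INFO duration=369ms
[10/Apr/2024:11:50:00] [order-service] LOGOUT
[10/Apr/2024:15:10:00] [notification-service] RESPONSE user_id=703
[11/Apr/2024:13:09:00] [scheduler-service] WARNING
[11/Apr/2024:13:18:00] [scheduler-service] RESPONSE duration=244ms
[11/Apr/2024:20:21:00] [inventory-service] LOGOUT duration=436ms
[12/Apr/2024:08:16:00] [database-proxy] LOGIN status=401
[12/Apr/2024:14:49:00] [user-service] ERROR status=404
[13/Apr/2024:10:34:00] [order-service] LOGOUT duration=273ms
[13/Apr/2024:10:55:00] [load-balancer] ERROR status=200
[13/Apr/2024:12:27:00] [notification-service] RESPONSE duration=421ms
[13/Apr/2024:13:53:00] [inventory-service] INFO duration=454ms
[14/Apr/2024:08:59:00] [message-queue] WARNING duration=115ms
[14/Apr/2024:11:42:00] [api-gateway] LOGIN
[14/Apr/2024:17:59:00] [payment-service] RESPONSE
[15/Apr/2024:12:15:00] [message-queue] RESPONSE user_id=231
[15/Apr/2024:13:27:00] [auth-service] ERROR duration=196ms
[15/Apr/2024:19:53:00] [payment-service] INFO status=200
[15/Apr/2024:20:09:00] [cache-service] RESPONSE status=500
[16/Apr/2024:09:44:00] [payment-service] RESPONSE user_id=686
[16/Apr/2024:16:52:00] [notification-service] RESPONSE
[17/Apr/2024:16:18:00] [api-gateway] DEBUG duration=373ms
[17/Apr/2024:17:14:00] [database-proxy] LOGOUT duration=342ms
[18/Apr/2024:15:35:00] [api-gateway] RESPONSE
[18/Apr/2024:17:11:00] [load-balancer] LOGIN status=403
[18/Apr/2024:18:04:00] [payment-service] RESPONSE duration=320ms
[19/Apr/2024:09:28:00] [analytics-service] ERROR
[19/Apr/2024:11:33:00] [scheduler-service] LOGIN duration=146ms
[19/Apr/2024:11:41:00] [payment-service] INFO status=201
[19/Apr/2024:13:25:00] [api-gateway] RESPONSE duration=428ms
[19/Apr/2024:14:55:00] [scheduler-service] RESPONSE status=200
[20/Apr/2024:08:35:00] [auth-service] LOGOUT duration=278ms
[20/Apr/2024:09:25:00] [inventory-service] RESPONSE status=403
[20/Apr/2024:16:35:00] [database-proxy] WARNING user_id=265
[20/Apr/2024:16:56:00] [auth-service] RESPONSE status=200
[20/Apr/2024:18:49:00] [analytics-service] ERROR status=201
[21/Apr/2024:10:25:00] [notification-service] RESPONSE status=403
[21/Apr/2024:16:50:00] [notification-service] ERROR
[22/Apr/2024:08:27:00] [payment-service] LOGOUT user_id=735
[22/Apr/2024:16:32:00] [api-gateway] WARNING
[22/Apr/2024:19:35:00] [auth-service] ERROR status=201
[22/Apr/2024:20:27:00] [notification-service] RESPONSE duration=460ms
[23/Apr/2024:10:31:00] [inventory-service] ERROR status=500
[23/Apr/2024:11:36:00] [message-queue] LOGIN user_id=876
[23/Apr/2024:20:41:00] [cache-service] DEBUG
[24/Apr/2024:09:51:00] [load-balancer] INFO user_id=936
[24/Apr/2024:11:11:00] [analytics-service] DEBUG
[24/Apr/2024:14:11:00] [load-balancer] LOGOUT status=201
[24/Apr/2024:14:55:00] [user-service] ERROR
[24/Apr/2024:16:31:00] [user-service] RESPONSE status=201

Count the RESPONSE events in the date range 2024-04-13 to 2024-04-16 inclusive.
6

To filter by date range:

1. Date range: 2024-04-13 through 2024-04-16, both dates inclusive
2. Filter for RESPONSE events whose date falls in this range
3. Count matching events: 6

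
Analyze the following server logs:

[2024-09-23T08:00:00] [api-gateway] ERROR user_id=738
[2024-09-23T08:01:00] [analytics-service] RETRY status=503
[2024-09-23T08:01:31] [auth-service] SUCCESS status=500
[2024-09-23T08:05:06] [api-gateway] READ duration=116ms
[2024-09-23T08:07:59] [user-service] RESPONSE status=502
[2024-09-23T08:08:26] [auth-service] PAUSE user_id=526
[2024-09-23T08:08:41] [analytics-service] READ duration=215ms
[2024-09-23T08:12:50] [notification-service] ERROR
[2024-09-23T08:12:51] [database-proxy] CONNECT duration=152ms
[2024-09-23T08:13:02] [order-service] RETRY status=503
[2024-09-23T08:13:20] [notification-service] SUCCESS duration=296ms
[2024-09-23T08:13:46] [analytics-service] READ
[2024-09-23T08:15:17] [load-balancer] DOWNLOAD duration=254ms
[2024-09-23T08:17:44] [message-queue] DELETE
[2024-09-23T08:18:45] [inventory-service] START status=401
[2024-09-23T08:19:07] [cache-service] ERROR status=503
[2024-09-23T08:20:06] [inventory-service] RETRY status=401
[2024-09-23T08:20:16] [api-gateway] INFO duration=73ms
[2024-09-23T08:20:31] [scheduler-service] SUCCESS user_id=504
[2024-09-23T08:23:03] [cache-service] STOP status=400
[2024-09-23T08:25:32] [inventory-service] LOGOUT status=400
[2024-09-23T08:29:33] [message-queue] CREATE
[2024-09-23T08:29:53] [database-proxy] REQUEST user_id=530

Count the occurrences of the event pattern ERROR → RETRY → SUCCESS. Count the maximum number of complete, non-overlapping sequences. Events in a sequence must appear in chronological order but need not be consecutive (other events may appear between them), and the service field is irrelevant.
3

To count sequences:

1. Look for pattern: ERROR → RETRY → SUCCESS
2. Greedily scan the log in chronological order, matching each sequence element in turn (ignoring service)
3. Each time the full pattern completes, increment the count and restart matching from the next event
4. Complete non-overlapping sequences found: 3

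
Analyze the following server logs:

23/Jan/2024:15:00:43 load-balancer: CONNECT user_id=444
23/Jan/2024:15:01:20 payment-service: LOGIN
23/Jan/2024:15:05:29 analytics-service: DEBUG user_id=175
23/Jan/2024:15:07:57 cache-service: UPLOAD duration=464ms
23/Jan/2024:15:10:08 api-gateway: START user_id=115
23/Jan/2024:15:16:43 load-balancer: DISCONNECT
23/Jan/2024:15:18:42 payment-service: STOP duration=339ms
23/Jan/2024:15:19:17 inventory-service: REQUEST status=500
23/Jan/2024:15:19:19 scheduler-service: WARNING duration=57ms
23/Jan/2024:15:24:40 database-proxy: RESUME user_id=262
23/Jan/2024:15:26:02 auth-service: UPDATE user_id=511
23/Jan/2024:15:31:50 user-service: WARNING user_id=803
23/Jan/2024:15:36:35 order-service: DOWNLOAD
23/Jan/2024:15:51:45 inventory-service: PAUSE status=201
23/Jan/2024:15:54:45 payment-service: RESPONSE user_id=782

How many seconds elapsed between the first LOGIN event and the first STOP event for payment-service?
1042

To find the time between events:

1. Locate the first LOGIN event for payment-service: 23/Jan/2024:15:01:20
2. Locate the first STOP event for payment-service: 23/Jan/2024:15:18:42
3. Calculate the difference: 23/Jan/2024:15:18:42 - 23/Jan/2024:15:01:20 = 1042 seconds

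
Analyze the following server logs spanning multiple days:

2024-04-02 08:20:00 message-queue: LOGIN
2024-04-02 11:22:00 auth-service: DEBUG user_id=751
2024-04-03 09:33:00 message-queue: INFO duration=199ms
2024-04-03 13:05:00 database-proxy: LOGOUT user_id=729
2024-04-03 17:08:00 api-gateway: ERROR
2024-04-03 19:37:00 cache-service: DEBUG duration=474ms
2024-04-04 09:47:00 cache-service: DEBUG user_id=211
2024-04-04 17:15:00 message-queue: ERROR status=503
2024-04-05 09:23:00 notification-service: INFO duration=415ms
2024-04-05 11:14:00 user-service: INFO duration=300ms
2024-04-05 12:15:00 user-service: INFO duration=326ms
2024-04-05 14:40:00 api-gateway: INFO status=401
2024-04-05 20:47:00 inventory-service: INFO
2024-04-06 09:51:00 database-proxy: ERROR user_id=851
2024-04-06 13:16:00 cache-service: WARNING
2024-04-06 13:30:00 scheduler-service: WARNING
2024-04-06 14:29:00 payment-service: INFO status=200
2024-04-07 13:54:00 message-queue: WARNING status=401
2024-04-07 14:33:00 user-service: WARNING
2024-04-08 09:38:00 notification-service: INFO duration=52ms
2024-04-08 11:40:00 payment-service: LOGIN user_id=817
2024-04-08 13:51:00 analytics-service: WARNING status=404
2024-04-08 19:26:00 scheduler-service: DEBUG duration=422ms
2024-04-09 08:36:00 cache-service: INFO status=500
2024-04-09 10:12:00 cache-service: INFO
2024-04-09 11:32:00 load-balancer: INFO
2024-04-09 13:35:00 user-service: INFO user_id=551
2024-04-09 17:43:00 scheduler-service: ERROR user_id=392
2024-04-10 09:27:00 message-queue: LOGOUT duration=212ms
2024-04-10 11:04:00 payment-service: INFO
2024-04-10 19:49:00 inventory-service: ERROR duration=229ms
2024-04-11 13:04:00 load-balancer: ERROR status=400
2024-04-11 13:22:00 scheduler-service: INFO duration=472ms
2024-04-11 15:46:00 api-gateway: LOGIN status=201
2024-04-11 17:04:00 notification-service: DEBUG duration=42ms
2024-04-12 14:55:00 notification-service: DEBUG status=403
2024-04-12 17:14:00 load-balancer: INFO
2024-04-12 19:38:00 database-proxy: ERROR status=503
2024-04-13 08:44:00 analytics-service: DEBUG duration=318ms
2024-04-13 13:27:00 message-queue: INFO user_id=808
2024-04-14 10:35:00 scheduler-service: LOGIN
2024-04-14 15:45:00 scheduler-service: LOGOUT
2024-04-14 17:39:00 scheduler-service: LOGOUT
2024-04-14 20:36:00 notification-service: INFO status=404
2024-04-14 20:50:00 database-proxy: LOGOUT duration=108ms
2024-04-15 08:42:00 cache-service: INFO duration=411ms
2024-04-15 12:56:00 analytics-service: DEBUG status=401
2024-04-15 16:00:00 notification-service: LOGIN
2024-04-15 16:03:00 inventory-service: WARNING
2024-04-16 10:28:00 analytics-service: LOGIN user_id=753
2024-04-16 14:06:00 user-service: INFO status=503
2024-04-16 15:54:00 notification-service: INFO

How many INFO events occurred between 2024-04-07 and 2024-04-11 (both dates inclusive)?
7

To filter by date range:

1. Date range: 2024-04-07 through 2024-04-11, both dates inclusive
2. Filter for INFO events whose date falls in this range
3. Count matching events: 7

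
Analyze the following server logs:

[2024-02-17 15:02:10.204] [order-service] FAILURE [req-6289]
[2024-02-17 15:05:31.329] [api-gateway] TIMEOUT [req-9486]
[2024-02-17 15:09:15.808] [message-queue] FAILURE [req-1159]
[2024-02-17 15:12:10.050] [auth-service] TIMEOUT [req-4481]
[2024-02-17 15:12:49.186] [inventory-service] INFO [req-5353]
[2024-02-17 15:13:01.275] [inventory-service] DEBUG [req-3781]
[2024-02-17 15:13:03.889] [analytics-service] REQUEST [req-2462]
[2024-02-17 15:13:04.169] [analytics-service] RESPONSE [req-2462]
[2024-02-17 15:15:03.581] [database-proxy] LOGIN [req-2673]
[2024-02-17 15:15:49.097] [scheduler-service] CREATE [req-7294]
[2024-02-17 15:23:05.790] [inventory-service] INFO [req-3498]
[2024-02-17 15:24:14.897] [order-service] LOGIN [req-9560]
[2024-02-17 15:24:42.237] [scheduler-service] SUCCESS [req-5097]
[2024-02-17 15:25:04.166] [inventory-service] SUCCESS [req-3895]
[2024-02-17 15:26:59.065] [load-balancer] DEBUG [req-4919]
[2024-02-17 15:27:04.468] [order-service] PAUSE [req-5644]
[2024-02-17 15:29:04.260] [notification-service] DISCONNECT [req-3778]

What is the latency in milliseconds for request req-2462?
280

To calculate latency:

1. Find REQUEST with id req-2462: 2024-02-17 15:13:03.889
2. Find RESPONSE with id req-2462: 2024-02-17 15:13:04.169
3. Latency: 2024-02-17 15:13:04.169 - 2024-02-17 15:13:03.889 = 280ms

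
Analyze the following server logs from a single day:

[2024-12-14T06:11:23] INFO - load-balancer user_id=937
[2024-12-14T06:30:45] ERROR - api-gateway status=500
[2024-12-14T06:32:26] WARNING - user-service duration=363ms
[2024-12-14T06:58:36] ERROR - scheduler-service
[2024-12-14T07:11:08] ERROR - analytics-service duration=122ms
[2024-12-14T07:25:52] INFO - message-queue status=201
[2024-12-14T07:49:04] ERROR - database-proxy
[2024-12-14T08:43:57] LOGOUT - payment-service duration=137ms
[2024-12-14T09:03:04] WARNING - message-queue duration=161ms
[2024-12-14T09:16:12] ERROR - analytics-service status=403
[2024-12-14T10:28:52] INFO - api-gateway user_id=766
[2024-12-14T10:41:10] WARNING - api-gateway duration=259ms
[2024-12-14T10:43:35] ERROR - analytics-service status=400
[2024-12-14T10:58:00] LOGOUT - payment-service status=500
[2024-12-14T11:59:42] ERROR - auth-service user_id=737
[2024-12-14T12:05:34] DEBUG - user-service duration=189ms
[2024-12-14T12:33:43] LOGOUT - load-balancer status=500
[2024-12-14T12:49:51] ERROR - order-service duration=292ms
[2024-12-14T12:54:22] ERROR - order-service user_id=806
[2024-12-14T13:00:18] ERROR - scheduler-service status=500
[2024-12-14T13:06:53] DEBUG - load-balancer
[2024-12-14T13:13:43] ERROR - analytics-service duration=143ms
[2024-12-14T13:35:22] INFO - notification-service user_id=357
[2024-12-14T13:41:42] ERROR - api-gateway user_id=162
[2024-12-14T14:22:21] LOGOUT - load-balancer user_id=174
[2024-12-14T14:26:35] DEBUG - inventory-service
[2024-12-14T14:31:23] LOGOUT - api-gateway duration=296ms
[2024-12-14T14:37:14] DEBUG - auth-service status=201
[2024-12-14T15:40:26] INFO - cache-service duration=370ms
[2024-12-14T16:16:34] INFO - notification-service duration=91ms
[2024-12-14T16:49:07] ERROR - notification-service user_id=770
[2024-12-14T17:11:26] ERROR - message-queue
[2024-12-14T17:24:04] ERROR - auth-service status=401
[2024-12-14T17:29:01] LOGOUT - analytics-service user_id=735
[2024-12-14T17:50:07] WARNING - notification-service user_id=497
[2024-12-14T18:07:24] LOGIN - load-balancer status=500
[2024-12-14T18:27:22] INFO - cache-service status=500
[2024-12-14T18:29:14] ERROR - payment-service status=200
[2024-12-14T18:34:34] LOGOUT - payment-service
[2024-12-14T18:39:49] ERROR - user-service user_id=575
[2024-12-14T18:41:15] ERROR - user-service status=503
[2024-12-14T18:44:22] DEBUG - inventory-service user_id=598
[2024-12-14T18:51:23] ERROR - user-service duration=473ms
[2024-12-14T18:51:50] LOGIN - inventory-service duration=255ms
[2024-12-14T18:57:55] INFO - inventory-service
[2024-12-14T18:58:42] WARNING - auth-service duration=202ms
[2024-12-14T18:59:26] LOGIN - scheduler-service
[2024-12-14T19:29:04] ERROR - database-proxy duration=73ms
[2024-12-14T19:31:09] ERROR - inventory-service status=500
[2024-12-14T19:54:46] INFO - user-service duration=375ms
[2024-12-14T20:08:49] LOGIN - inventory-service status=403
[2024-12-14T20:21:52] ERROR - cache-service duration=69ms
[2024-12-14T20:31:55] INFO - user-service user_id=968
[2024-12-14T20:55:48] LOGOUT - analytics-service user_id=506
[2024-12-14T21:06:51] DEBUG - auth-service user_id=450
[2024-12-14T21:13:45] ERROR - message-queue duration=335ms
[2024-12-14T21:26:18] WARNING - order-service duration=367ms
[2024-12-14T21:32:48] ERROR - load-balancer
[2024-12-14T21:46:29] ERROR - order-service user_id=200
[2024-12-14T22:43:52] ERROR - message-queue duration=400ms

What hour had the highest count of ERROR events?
18

To find the peak hour:

1. Group all ERROR events by hour
2. Count events in each hour
3. Find hour with maximum count
4. Peak hour: 18 (with 4 events)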